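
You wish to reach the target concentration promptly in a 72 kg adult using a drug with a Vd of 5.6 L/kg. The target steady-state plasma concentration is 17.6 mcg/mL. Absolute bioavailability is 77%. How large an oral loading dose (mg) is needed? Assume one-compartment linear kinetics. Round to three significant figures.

Vd(total) = 72 kg × 5.6 L/kg = 403.2 L
The loading dose fills Vd to the target concentration.
LD = Vd × C / F = 403.2 × 17.60 / 0.77 = 9216 mg

9220 mg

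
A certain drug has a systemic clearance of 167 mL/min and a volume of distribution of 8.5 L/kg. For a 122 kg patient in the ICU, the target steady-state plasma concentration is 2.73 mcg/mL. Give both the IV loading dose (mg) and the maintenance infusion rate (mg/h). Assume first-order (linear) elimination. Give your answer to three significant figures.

Vd = 8.5 L/kg × 122 kg = 1037 L
Loading: fill Vd to C_target → 1037 L × 2.73 mg/L = 2831 mg
Convert clearance: 167 mL/min × 60 min/h ÷ 1000 mL/L = 10.02 L/h
Infusion rate = 10.02 L/h × 2.73 mg/L = 27.35 mg/h

(a) 2830 mg; (b) 27.4 mg/h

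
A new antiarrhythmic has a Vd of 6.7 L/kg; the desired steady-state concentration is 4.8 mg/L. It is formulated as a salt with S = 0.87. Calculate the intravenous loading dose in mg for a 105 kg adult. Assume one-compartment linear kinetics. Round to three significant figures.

3880 mg

Vd = 6.7 L/kg × 105 kg = 703.5 L
LD = Vd × C / S = 703.5 × 4.800 / 0.87 = 3881 mg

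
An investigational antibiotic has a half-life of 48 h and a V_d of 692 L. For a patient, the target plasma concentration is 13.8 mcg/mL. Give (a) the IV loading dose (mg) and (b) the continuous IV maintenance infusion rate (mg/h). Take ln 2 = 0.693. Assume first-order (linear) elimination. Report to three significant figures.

LD = Vd × C = 692.0 × 13.8 = 9550 mg
CL = 0.693 × Vd / t½ = 0.693 × 692.0 / 48 = 9.991 L/h
Infusion rate = CL × Css = 9.991 × 13.8 = 137.9 mg/h

(a) 9550 mg; (b) 138 mg/h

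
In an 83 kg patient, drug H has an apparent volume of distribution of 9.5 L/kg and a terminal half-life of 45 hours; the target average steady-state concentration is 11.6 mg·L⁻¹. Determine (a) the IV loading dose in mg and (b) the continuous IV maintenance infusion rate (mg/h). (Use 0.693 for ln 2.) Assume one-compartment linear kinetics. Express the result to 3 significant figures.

Vd = 9.5 L/kg × 83 kg = 788.5 L
LD = Vd × C = 788.5 × 11.6 = 9147 mg
CL = 0.693 × Vd / t½ = 0.693 × 788.5 / 45 = 12.14 L/h
Infusion rate = CL × Css = 12.14 × 11.6 = 140.8 mg/h

(a) 9150 mg; (b) 141 mg/h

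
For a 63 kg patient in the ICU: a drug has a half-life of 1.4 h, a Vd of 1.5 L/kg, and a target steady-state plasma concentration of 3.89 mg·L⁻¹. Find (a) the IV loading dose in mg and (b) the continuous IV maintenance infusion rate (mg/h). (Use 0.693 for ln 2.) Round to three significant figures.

Vd(total) = 63 kg × 1.5 L/kg = 94.50 L
LD = Vd × C = 94.50 × 3.89 = 367.6 mg
CL = 0.693 × Vd / t½ = 0.693 × 94.50 / 1.4 = 46.78 L/h
Infusion rate = CL × Css = 46.78 × 3.89 = 182.0 mg/h

(a) 368 mg; (b) 182 mg/h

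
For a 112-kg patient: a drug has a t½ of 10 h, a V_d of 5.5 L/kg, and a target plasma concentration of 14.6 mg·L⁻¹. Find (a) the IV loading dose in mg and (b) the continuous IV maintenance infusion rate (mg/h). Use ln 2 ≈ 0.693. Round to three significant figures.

Vd = 5.5 L/kg × 112 kg = 616.0 L
LD = Vd × C = 616.0 × 14.6 = 8994 mg
CL = 0.693 × Vd / t½ = 0.693 × 616.0 / 10 = 42.69 L/h
Infusion rate = CL × Css = 42.69 × 14.6 = 623.3 mg/h

(a) 8990 mg; (b) 623 mg/h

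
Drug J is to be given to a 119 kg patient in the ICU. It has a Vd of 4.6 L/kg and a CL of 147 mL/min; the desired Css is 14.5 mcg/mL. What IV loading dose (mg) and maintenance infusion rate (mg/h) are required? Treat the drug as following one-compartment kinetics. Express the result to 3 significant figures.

(a) 7940 mg; (b) 128 mg/h

Vd(total) = 119 kg × 4.6 L/kg = 547.4 L
Loading dose = Vd × C = 547.4 × 14.5 = 7937 mg
Convert clearance: 147 mL/min × 60 min/h ÷ 1000 mL/L = 8.820 L/h
Maintenance: replace elimination → rate = CL × Css = 8.820 × 14.5 = 127.9 mg/h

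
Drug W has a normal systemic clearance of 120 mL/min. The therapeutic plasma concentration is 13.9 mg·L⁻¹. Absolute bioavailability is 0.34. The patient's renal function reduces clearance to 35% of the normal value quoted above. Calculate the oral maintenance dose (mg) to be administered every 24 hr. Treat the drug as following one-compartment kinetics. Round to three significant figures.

CL = 120 mL/min × 60/1000 = 7.200 L/h
Patient clearance = 0.35 × 7.200 = 2.520 L/h
D = CL × Css × τ / F = 2.520 × 13.9 × 24 / 0.34 = 2473 mg

2470 mg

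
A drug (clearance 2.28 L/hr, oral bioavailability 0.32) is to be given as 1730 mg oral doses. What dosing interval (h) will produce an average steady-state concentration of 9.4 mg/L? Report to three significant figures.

F·D/τ = CL·Css → τ = F·D / (CL·Css).
τ = 0.32 × 1730 / (2.28 × 9.4) = 25.83 h

25.8 h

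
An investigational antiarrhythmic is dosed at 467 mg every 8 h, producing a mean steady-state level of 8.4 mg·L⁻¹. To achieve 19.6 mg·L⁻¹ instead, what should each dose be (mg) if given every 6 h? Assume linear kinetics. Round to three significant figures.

For first-order elimination, Css ∝ F·D/(CL·τ); F and CL are unchanged, so Css ∝ D/τ.
D₂ = D₁ × (Css,target / Css,current) × (τ₂/τ₁) = 467 × (19.6/8.4) × (6/8) = 817.3 mg

817 mg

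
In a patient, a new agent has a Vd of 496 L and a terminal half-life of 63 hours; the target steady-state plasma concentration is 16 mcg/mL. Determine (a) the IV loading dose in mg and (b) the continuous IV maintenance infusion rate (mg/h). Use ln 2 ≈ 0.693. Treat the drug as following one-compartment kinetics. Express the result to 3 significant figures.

(a) 7940 mg; (b) 87.3 mg/h

LD = Vd × C = 496.0 × 16 = 7936 mg
CL = 0.693 × Vd / t½ = 0.693 × 496.0 / 63 = 5.456 L/h
Infusion rate = CL × Css = 5.456 × 16 = 87.30 mg/h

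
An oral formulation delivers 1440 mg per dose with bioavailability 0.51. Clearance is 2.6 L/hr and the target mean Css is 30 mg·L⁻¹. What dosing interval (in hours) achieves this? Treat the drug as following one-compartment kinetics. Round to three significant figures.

9.42 h

F·D/τ = CL·Css → τ = F·D / (CL·Css).
τ = 0.51 × 1440 / (2.6 × 30) = 9.415 h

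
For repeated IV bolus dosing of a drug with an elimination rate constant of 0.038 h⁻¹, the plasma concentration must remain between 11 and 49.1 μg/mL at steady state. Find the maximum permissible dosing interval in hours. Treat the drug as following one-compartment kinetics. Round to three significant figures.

Between IV bolus doses, concentration decays as C = C₀·e^(−kτ), so C_peak/C_trough = e^(kτ).
τ_max = ln(C_peak/C_trough) / k = ln(49.1/11) / 0.03800 = 1.496 / 0.03800 = 39.37 h

39.4 h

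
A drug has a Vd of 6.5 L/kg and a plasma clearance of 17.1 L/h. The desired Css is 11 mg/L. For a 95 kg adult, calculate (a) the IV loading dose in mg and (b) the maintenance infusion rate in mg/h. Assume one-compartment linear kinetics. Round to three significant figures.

(a) 6790 mg; (b) 188 mg/h

Vd(total) = 95 kg × 6.5 L/kg = 617.5 L
Loading: fill Vd to C_target → 617.5 L × 11 mg/L = 6793 mg
Maintenance infusion rate = CL × Css = 17.10 × 11 = 188.1 mg/h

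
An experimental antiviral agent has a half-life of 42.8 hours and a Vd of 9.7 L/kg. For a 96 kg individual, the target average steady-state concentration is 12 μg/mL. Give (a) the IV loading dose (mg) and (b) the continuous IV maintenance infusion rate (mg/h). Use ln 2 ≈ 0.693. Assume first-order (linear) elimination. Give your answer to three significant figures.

Vd(total) = 96 kg × 9.7 L/kg = 931.2 L
LD = Vd × C = 931.2 × 12 = 11170 mg
CL = 0.693 × Vd / t½ = 0.693 × 931.2 / 42.8 = 15.08 L/h
Infusion rate = CL × Css = 15.08 × 12 = 181.0 mg/h

(a) 11200 mg; (b) 181 mg/h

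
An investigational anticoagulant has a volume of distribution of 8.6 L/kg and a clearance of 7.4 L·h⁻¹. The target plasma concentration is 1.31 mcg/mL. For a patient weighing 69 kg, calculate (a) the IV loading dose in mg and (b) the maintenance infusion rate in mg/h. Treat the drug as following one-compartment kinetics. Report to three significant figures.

(a) 777 mg; (b) 9.69 mg/h

Total Vd = 8.6 × 69 = 593.4 L
Loading: fill Vd to C_target → 593.4 L × 1.31 mg/L = 777.4 mg
Maintenance infusion rate = CL × Css = 7.400 × 1.31 = 9.694 mg/h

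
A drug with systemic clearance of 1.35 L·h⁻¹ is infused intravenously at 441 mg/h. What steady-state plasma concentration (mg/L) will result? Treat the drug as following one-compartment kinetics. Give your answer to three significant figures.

327 mg/L

Css = rate / CL = 441 / 1.350 = 326.7 mg/L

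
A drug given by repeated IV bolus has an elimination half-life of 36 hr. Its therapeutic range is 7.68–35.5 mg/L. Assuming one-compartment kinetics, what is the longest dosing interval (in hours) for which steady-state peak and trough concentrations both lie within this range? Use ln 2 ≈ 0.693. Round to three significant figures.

k = 0.693 / t½ = 0.693 / 36 = 0.01925 h⁻¹
Between IV bolus doses, concentration decays as C = C₀·e^(−kτ), so C_peak/C_trough = e^(kτ).
τ_max = ln(C_peak/C_trough) / k = ln(35.5/7.68) / 0.01925 = 1.531 / 0.01925 = 79.53 h

79.5 h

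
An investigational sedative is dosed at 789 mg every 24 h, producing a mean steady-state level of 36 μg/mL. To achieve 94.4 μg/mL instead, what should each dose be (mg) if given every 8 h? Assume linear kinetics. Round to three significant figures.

For first-order elimination, Css ∝ F·D/(CL·τ); F and CL are unchanged, so Css ∝ D/τ.
D₂ = D₁ × (Css,target / Css,current) × (τ₂/τ₁) = 789 × (94.4/36) × (8/24) = 689.6 mg

690 mg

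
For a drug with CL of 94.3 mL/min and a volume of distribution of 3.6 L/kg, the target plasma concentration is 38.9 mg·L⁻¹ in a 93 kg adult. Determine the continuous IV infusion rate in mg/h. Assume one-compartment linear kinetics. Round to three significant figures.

CL = 94.3 mL/min = 94.3 × 0.06 = 5.658 L/h
Rate = CL × Css = 5.658 × 38.9 = 220.1 mg/h

220 mg/h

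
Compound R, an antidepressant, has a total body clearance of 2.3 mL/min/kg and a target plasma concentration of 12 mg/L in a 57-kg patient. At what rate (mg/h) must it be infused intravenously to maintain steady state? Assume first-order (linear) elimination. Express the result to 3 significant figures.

CL = 2.3 mL/min/kg × 57 kg = 131.1 mL/min = 131.1 × 60/1000 = 7.866 L/h
At steady state, infusion rate equals elimination rate: rate in = CL × Css.
R₀ = 7.866 × 12 = 94.39 mg/h

94.4 mg/h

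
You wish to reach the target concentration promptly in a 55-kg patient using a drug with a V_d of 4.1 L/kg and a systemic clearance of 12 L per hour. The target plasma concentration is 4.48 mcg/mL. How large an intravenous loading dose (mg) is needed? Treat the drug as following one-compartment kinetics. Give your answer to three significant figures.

Total Vd = 4.1 × 55 = 225.5 L
Loading dose depends on Vd (not clearance): it fills the distribution volume.
LD = Vd × C = 225.5 × 4.480 = 1010 mg

1010 mg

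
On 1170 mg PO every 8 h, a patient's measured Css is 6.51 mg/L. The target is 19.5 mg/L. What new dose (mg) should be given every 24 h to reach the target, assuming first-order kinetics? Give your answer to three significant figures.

10500 mg

For first-order elimination, Css ∝ F·D/(CL·τ); F and CL are unchanged, so Css ∝ D/τ.
D₂ = D₁ × (Css,target / Css,current) × (τ₂/τ₁) = 1170 × (19.5/6.51) × (24/8) = 10510 mg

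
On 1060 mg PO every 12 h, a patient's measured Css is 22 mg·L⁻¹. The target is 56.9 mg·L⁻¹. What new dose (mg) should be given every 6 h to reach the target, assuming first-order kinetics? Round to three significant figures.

1370 mg

With linear kinetics, Css is proportional to dose rate (D/τ) at fixed clearance.
D₂ = D₁ × (Css,target / Css,current) × (τ₂/τ₁) = 1060 × (56.9/22) × (6/12) = 1371 mg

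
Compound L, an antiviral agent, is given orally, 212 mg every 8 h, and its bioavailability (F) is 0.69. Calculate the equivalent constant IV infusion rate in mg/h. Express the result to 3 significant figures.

18.3 mg/h

Equivalent systemic input: infusion rate = F·D/τ.
Rate = 0.69 × 212 / 8 = 18.29 mg/h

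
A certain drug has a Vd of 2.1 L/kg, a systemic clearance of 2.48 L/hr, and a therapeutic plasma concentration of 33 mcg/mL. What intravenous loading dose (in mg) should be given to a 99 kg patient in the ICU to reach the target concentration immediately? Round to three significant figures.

Vd = 2.1 L/kg × 99 kg = 207.9 L
LD = Vd × C = 207.9 × 33.00 = 6861 mg

6860 mg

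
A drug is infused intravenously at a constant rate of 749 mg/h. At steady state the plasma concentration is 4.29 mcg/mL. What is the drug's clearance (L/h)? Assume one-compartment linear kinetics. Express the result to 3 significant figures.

175 L/h

At steady state, infusion rate = CL × Css, so CL = rate / Css.
CL = 749 / 4.29 = 174.6 L/h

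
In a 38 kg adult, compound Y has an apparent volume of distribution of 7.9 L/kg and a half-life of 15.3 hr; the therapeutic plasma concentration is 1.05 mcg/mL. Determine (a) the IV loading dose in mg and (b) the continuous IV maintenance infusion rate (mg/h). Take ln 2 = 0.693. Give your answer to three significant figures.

Vd = 7.9 L/kg × 38 kg = 300.2 L
LD = Vd × C = 300.2 × 1.05 = 315.2 mg
CL = 0.693 × Vd / t½ = 0.693 × 300.2 / 15.3 = 13.60 L/h
Infusion rate = CL × Css = 13.60 × 1.05 = 14.28 mg/h

(a) 315 mg; (b) 14.3 mg/h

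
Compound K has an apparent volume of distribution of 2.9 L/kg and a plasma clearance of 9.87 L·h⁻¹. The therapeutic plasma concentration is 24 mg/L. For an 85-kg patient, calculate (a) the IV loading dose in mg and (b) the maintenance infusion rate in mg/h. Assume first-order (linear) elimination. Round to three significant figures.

Vd = 2.9 L/kg × 85 kg = 246.5 L
Loading: fill Vd to C_target → 246.5 L × 24 mg/L = 5916 mg
Maintenance infusion rate = CL × Css = 9.870 × 24 = 236.9 mg/h

(a) 5920 mg; (b) 237 mg/h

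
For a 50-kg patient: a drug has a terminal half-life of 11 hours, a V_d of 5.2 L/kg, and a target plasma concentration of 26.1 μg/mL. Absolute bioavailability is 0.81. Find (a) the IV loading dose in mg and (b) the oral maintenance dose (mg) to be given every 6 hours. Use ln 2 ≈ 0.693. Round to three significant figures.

Vd = 5.2 L/kg × 50 kg = 260.0 L
LD = Vd × C = 260.0 × 26.1 = 6786 mg
CL = 0.693 × Vd / t½ = 0.693 × 260.0 / 11 = 16.38 L/h
D = CL × Css × τ / F = 16.38 × 26.1 × 6 / 0.81 = 3167 mg

(a) 6790 mg; (b) 3170 mg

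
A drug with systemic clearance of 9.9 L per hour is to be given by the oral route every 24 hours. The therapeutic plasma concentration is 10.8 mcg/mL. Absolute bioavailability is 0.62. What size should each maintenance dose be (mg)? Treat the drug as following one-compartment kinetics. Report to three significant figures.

At steady state, dose per interval replaces the amount cleared in that interval: F·D/τ = CL·Css.
D = CL × Css × τ / F = 9.900 × 10.8 × 24 / 0.62 = 4139 mg

4140 mg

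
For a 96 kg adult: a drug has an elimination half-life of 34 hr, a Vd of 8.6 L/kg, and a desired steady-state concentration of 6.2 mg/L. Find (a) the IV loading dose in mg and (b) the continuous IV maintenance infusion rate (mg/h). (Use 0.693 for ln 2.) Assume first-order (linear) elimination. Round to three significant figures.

(a) 5120 mg; (b) 104 mg/h

Total Vd = 8.6 × 96 = 825.6 L
LD = Vd × C = 825.6 × 6.2 = 5119 mg
CL = 0.693 × Vd / t½ = 0.693 × 825.6 / 34 = 16.83 L/h
Infusion rate = CL × Css = 16.83 × 6.2 = 104.3 mg/h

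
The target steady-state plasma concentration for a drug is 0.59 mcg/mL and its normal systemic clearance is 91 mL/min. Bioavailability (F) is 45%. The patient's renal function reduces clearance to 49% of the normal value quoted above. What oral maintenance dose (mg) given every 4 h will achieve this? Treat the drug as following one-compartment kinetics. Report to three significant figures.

Convert clearance: 91 mL/min × 60 min/h ÷ 1000 mL/L = 5.460 L/h
Patient clearance = 0.49 × 5.460 = 2.675 L/h
D = CL × Css × τ / F = 2.675 × 0.59 × 4 / 0.45 = 14.03 mg

14.0 mg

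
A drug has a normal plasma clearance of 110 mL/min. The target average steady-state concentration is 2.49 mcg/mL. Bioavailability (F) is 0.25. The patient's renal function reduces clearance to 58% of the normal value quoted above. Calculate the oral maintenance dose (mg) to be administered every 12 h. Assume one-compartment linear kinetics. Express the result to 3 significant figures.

Convert clearance: 110 mL/min × 60 min/h ÷ 1000 mL/L = 6.600 L/h
Patient clearance = 0.58 × 6.600 = 3.828 L/h
At steady state, dose per interval replaces the amount cleared in that interval: F·D/τ = CL·Css.
D = CL × Css × τ / F = 3.828 × 2.49 × 12 / 0.25 = 457.5 mg

458 mg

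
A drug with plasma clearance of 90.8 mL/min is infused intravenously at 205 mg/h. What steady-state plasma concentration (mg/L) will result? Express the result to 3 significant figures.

CL = 90.8 mL/min × 60/1000 = 5.448 L/h
Css = rate / CL = 205 / 5.448 = 37.63 mg/L

37.6 mg/L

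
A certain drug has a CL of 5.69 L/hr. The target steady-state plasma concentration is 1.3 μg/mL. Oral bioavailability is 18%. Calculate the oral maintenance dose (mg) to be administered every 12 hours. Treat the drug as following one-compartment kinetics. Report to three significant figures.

493 mg

At steady state, dose per interval replaces the amount cleared in that interval: F·D/τ = CL·Css.
D = CL × Css × τ / F = 5.690 × 1.3 × 12 / 0.18 = 493.1 mg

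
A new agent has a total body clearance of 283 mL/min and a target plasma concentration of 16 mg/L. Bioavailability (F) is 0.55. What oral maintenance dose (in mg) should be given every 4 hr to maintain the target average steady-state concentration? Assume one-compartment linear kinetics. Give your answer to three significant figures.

CL = 283 mL/min = 283 × 0.06 = 16.98 L/h
D = CL × Css × τ / F = 16.98 × 16 × 4 / 0.55 = 1976 mg

1980 mg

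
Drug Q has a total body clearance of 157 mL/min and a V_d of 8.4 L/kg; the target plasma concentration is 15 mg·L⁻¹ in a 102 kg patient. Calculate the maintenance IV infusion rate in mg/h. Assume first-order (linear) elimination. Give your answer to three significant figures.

141 mg/h

CL = 157 mL/min × 60/1000 = 9.420 L/h
Maintenance depends on clearance, not Vd — rate in must match rate out.
Infusion rate = CL · Css = 9.420 L/h × 15 mg/L = 141.3 mg/h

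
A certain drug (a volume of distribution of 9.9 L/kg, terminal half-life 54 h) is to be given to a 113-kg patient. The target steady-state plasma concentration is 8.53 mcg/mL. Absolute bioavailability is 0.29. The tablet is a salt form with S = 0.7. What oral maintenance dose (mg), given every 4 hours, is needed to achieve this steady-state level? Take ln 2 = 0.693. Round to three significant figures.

Vd = 9.9 L/kg × 113 kg = 1119 L
CL = ln 2 · Vd / t½ = 0.693 × 1119 / 54 = 14.36 L/h
D = CL × Css × τ / F / S = 14.36 × 8.53 × 4 / 0.29 / 0.7 = 2414 mg

2410 mg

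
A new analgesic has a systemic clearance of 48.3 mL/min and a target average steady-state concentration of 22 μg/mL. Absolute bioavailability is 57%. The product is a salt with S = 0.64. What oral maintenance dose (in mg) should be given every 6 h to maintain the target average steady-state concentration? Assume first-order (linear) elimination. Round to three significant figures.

1050 mg

CL = 48.3 mL/min = 48.3 × 0.06 = 2.898 L/h
D = CL × Css × τ / F / S = 2.898 × 22 × 6 / 0.57 / 0.64 = 1049 mg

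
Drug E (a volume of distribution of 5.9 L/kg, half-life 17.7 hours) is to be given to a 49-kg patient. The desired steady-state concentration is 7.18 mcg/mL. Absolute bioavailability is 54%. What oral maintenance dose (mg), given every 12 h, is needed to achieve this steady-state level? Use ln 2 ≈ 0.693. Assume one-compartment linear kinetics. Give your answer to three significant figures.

Vd = 5.9 L/kg × 49 kg = 289.1 L
CL = 0.693 × Vd / t½ = 0.693 × 289.1 / 17.7 = 11.32 L/h
D = CL × Css × τ / F = 11.32 × 7.18 × 12 / 0.54 = 1806 mg

1810 mg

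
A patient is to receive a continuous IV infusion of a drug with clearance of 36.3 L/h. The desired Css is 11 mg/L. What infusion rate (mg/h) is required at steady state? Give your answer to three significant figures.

399 mg/h

At steady state, infusion rate equals elimination rate: rate in = CL × Css.
Rate = CL × Css = 36.30 × 11 = 399.3 mg/h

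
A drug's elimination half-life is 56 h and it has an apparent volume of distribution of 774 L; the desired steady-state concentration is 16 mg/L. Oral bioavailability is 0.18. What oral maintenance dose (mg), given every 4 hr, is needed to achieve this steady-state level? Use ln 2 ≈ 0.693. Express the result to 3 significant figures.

3410 mg

CL = ln 2 · Vd / t½ = 0.693 × 774.0 / 56 = 9.578 L/h
D = CL × Css × τ / F = 9.578 × 16 × 4 / 0.18 = 3406 mg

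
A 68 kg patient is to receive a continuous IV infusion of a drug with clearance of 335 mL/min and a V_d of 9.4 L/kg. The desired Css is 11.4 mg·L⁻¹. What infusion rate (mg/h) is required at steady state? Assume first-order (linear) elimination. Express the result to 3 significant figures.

CL = 335 mL/min = 335 × 0.06 = 20.10 L/h
R₀ = 20.10 × 11.4 = 229.1 mg/h

229 mg/h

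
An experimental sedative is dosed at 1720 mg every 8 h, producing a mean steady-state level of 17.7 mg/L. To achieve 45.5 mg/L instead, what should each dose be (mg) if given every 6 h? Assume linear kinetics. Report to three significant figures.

3320 mg

For first-order elimination, Css ∝ F·D/(CL·τ); F and CL are unchanged, so Css ∝ D/τ.
D₂ = D₁ × (Css,target / Css,current) × (τ₂/τ₁) = 1720 × (45.5/17.7) × (6/8) = 3316 mg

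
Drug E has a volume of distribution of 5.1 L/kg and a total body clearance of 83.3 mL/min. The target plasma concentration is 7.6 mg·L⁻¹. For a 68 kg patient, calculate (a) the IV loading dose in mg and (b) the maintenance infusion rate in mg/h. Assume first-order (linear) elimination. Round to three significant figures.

(a) 2640 mg; (b) 38.0 mg/h

Vd(total) = 68 kg × 5.1 L/kg = 346.8 L
Loading dose = Vd × C = 346.8 × 7.6 = 2636 mg
CL = 83.3 mL/min × 60/1000 = 4.998 L/h
Infusion rate = 4.998 L/h × 7.6 mg/L = 37.98 mg/h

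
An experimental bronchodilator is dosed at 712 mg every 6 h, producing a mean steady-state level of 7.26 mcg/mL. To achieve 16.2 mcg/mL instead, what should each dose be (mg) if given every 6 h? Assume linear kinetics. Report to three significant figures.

For first-order elimination, Css ∝ F·D/(CL·τ); F and CL are unchanged, so Css ∝ D/τ.
D₂ = D₁ × (Css,target / Css,current) = 712 × 16.2/7.26 = 1589 mg

1590 mg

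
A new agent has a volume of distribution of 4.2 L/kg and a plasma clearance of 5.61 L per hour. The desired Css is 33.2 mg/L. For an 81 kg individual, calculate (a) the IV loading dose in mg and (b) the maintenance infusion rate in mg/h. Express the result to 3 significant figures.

Total Vd = 4.2 × 81 = 340.2 L
Loading dose = Vd × C = 340.2 × 33.2 = 11290 mg
Maintenance: replace elimination → rate = CL × Css = 5.610 × 33.2 = 186.3 mg/h

(a) 11300 mg; (b) 186 mg/h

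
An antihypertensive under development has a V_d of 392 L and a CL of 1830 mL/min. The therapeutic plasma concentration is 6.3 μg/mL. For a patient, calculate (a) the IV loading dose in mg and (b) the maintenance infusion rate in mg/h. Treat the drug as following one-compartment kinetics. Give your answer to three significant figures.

LD = Vd · C_target = 392.0 × 6.3 = 2470 mg
CL = 1830 mL/min × 60/1000 = 109.8 L/h
Maintenance infusion rate = CL × Css = 109.8 × 6.3 = 691.7 mg/h

(a) 2470 mg; (b) 692 mg/h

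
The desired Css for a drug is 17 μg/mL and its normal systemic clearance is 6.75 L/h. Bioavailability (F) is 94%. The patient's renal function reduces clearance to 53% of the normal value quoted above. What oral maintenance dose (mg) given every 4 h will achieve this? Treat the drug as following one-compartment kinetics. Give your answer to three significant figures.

259 mg

Patient clearance = 0.53 × 6.750 = 3.578 L/h
D = CL × Css × τ / F = 3.578 × 17 × 4 / 0.94 = 258.8 mg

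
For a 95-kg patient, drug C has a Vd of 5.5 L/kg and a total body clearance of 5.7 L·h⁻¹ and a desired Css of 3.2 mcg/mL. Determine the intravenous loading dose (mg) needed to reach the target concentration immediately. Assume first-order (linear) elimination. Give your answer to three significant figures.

1670 mg

Vd(total) = 95 kg × 5.5 L/kg = 522.5 L
LD = Vd × C = 522.5 × 3.200 = 1672 mg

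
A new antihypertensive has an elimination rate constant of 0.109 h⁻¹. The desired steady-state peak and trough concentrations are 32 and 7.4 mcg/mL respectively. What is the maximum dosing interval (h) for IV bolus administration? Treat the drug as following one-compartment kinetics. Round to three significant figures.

13.4 h

Between IV bolus doses, concentration decays as C = C₀·e^(−kτ), so C_peak/C_trough = e^(kτ).
τ_max = ln(C_peak/C_trough) / k = ln(32/7.4) / 0.1090 = 1.464 / 0.1090 = 13.43 h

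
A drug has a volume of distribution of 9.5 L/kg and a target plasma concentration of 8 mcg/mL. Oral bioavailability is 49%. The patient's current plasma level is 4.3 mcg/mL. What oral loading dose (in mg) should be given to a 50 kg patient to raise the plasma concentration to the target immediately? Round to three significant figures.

Vd = 9.5 L/kg × 50 kg = 475.0 L
Concentration deficit ΔC = 8 − 4.3 = 3.700 mg/L
LD = Vd × ΔC / F = 475.0 × 3.700 / 0.49 = 3587 mg

3590 mg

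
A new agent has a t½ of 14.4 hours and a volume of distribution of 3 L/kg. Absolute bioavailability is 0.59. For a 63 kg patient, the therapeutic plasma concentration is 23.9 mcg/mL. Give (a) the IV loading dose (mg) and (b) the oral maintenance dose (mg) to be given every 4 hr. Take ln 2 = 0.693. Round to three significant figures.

Vd(total) = 63 kg × 3 L/kg = 189.0 L
LD = Vd × C = 189.0 × 23.9 = 4517 mg
CL = 0.693 × Vd / t½ = 0.693 × 189.0 / 14.4 = 9.096 L/h
D = CL × Css × τ / F = 9.096 × 23.9 × 4 / 0.59 = 1474 mg

(a) 4520 mg; (b) 1470 mg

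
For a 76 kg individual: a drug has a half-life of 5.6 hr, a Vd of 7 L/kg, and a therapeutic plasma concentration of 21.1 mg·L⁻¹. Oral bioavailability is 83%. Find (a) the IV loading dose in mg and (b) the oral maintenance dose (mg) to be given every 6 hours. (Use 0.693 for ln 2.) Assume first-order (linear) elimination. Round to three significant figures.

Vd(total) = 76 kg × 7 L/kg = 532.0 L
LD = Vd × C = 532.0 × 21.1 = 11230 mg
CL = 0.693 × Vd / t½ = 0.693 × 532.0 / 5.6 = 65.84 L/h
D = CL × Css × τ / F = 65.84 × 21.1 × 6 / 0.83 = 10040 mg

(a) 11200 mg; (b) 10000 mg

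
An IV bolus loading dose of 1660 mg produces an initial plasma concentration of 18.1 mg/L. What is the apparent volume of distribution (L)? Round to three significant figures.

Immediately after an IV bolus, C₀ = Dose / Vd, so Vd = Dose / C₀.
Vd = 1660 / 18.1 = 91.71 L

91.7 L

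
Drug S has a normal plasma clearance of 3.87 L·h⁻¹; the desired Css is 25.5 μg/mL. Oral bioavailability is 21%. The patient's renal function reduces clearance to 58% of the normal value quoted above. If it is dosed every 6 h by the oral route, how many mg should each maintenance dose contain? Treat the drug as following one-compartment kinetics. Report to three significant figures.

1640 mg

Patient clearance = 0.58 × 3.870 = 2.245 L/h
D = CL × Css × τ / F = 2.245 × 25.5 × 6 / 0.21 = 1636 mg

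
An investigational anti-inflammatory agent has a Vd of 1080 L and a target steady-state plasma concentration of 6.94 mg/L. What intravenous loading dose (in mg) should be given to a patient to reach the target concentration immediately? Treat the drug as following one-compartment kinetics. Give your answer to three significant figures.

The loading dose fills Vd to the target concentration.
LD = Vd × C = 1080 × 6.940 = 7495 mg

7500 mg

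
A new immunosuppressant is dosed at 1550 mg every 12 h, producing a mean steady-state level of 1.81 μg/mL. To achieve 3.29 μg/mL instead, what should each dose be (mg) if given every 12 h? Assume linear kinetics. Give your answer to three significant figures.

2820 mg

With linear kinetics, Css is proportional to dose rate (D/τ) at fixed clearance.
D₂ = D₁ × (Css,target / Css,current) = 1550 × 3.29/1.81 = 2817 mg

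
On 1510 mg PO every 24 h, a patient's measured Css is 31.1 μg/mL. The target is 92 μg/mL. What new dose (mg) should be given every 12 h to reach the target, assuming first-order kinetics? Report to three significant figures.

2230 mg

With linear kinetics, Css is proportional to dose rate (D/τ) at fixed clearance.
D₂ = D₁ × (Css,target / Css,current) × (τ₂/τ₁) = 1510 × (92/31.1) × (12/24) = 2233 mg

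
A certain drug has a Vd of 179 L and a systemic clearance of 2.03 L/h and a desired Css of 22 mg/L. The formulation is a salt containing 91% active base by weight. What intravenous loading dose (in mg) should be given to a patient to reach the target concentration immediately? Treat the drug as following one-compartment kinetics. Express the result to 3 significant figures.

4330 mg

LD = Vd × C / S = 179.0 × 22.00 / 0.91 = 4327 mg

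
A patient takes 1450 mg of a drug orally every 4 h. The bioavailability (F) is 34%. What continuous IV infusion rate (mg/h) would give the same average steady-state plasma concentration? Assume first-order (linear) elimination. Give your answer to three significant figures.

Equivalent systemic input: infusion rate = F·D/τ.
Rate = 0.34 × 1450 / 4 = 123.3 mg/h

123 mg/h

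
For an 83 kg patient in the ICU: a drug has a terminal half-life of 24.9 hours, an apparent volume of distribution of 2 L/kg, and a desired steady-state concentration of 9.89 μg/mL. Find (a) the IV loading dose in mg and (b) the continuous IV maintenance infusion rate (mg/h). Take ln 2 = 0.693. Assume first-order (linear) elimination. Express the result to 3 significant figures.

Vd(total) = 83 kg × 2 L/kg = 166.0 L
LD = Vd × C = 166.0 × 9.89 = 1642 mg
CL = 0.693 × Vd / t½ = 0.693 × 166.0 / 24.9 = 4.620 L/h
Infusion rate = CL × Css = 4.620 × 9.89 = 45.69 mg/h

(a) 1640 mg; (b) 45.7 mg/h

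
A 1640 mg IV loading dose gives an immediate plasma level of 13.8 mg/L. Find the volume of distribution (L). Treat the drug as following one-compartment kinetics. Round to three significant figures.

119 L

Immediately after an IV bolus, C₀ = Dose / Vd, so Vd = Dose / C₀.
Vd = 1640 / 13.8 = 118.8 L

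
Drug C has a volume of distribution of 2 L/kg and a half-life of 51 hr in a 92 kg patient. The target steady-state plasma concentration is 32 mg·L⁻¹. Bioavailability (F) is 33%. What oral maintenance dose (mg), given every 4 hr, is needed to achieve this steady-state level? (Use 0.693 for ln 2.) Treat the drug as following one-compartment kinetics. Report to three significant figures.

Vd = 2 L/kg × 92 kg = 184.0 L
CL = ln 2 · Vd / t½ = 0.693 × 184.0 / 51 = 2.500 L/h
D = CL × Css × τ / F = 2.500 × 32 × 4 / 0.33 = 969.7 mg

970 mg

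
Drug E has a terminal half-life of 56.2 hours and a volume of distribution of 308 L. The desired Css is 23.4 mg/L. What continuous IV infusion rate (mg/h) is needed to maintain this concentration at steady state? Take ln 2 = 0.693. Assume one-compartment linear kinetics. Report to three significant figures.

CL = 0.693 × Vd / t½ = 0.693 × 308.0 / 56.2 = 3.798 L/h
Infusion rate = CL × Css = 3.798 × 23.4 = 88.87 mg/h

88.9 mg/h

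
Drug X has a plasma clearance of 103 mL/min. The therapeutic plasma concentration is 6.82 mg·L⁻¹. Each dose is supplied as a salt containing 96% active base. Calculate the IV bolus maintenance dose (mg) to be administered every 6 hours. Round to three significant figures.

CL = 103 mL/min × 60/1000 = 6.180 L/h
At steady state, dose per interval replaces the amount cleared in that interval: S·D/τ = CL·Css.
D = CL × Css × τ / S = 6.180 × 6.82 × 6 / 0.96 = 263.4 mg

263 mg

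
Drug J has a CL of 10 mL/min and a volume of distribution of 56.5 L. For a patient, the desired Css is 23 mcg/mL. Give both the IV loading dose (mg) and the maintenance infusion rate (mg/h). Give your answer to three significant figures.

Loading: fill Vd to C_target → 56.50 L × 23 mg/L = 1300 mg
Convert clearance: 10 mL/min × 60 min/h ÷ 1000 mL/L = 0.6000 L/h
Maintenance: replace elimination → rate = CL × Css = 0.6000 × 23 = 13.80 mg/h

(a) 1300 mg; (b) 13.8 mg/h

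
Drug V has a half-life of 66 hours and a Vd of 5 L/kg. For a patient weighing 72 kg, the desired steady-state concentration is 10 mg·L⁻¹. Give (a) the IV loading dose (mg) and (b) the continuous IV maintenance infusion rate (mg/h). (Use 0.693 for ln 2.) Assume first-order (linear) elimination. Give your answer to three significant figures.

Vd(total) = 72 kg × 5 L/kg = 360.0 L
LD = Vd × C = 360.0 × 10 = 3600 mg
CL = 0.693 × Vd / t½ = 0.693 × 360.0 / 66 = 3.780 L/h
Infusion rate = CL × Css = 3.780 × 10 = 37.80 mg/h

(a) 3600 mg; (b) 37.8 mg/h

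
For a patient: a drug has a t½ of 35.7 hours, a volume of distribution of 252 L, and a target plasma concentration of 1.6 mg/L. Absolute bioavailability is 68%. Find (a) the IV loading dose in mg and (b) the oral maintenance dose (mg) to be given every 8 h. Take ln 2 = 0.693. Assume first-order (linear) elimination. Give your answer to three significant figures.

LD = Vd × C = 252.0 × 1.6 = 403.2 mg
CL = 0.693 × Vd / t½ = 0.693 × 252.0 / 35.7 = 4.892 L/h
D = CL × Css × τ / F = 4.892 × 1.6 × 8 / 0.68 = 92.08 mg

(a) 403 mg; (b) 92.1 mg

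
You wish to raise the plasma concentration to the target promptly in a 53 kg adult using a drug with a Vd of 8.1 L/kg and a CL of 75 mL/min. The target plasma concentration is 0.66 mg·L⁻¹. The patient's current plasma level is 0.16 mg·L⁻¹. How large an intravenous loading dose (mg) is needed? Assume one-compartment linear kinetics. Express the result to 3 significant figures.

215 mg

Vd = 8.1 L/kg × 53 kg = 429.3 L
Concentration deficit ΔC = 0.66 − 0.16 = 0.5000 mg/L
LD = Vd × ΔC = 429.3 × 0.5000 = 214.7 mg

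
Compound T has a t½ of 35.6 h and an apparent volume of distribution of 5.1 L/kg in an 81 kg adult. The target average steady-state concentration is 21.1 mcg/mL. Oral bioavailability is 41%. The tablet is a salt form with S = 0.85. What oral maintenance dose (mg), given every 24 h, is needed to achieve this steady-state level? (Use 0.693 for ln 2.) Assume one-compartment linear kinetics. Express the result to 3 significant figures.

11700 mg

Total Vd = 5.1 × 81 = 413.1 L
CL = 0.693 × Vd / t½ = 0.693 × 413.1 / 35.6 = 8.042 L/h
D = CL × Css × τ / F / S = 8.042 × 21.1 × 24 / 0.41 / 0.85 = 11690 mg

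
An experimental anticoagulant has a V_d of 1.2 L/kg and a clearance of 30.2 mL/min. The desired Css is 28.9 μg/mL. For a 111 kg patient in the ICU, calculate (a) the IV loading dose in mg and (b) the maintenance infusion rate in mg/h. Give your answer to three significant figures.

Vd(total) = 111 kg × 1.2 L/kg = 133.2 L
LD = Vd · C_target = 133.2 × 28.9 = 3849 mg
CL = 30.2 mL/min × 60/1000 = 1.812 L/h
Infusion rate = 1.812 L/h × 28.9 mg/L = 52.37 mg/h

(a) 3850 mg; (b) 52.4 mg/h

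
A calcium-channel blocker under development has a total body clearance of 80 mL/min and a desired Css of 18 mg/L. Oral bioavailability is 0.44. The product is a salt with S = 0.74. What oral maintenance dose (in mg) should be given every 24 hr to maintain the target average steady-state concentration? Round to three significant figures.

6370 mg

CL = 80 mL/min × 60/1000 = 4.800 L/h
D = CL × Css × τ / F / S = 4.800 × 18 × 24 / 0.44 / 0.74 = 6369 mg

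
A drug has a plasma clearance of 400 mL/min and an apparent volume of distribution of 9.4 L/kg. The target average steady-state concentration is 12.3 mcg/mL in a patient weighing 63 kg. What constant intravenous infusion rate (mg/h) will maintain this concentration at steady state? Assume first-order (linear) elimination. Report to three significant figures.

CL = 400 mL/min = 400 × 0.06 = 24.00 L/h
Infusion rate = CL · Css = 24.00 L/h × 12.3 mg/L = 295.2 mg/h

295 mg/h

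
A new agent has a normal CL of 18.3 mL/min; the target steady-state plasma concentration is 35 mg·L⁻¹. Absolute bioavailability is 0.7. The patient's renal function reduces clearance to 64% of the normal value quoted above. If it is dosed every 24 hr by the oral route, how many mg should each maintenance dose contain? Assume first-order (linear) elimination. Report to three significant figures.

CL = 18.3 mL/min × 60/1000 = 1.098 L/h
Patient clearance = 0.64 × 1.098 = 0.7027 L/h
D = CL × Css × τ / F = 0.7027 × 35 × 24 / 0.7 = 843.2 mg

843 mg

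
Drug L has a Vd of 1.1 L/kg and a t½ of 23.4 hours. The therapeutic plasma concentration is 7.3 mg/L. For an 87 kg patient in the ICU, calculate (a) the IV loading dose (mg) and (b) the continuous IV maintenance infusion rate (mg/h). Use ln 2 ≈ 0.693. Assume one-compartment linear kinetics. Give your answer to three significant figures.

Total Vd = 1.1 × 87 = 95.70 L
LD = Vd × C = 95.70 × 7.3 = 698.6 mg
CL = 0.693 × Vd / t½ = 0.693 × 95.70 / 23.4 = 2.834 L/h
Infusion rate = CL × Css = 2.834 × 7.3 = 20.69 mg/h

(a) 699 mg; (b) 20.7 mg/h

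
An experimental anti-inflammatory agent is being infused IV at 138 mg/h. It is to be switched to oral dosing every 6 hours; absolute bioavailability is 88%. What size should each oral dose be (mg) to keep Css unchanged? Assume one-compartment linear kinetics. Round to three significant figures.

To maintain the same Css, the systemic dosing rate must be unchanged: F·D/τ = infusion rate.
D = rate × τ / F = 138 × 6 / 0.88 = 940.9 mg

941 mg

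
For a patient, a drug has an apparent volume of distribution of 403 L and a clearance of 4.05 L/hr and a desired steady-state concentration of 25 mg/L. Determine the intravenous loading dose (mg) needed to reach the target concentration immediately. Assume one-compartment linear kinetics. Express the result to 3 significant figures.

10100 mg

The loading dose fills Vd to the target concentration.
LD = Vd × C = 403.0 × 25.00 = 10080 mg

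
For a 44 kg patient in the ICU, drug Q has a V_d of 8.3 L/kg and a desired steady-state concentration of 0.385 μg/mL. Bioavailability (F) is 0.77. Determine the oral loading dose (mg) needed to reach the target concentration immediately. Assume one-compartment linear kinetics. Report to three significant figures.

Vd(total) = 44 kg × 8.3 L/kg = 365.2 L
LD = Vd × C / F = 365.2 × 0.3850 / 0.77 = 182.6 mg

183 mg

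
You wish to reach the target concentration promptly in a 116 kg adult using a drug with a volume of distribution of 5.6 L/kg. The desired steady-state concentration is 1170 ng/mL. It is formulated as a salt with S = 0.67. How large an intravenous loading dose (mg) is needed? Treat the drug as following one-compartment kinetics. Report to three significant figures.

Vd(total) = 116 kg × 5.6 L/kg = 649.6 L
C = 1170 ng/mL = 1.170 mg/L
The loading dose fills Vd to the target concentration.
LD = Vd × C / S = 649.6 × 1.170 / 0.67 = 1134 mg

1130 mg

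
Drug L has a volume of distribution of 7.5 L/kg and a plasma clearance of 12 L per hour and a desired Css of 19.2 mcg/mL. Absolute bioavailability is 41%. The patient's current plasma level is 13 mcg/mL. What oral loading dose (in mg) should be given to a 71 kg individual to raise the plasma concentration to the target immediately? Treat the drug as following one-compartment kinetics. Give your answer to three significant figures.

8050 mg

Vd(total) = 71 kg × 7.5 L/kg = 532.5 L
Concentration deficit ΔC = 19.2 − 13 = 6.200 mg/L
LD = Vd × ΔC / F = 532.5 × 6.200 / 0.41 = 8052 mg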